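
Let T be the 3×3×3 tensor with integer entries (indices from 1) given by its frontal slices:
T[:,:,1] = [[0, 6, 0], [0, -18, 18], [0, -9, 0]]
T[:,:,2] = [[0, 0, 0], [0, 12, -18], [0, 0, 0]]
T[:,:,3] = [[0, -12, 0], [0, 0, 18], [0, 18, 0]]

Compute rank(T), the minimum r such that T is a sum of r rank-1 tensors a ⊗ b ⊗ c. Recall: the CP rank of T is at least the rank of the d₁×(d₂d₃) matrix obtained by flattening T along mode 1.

Lower bound: in the mode-1 unfolding of T (rows indexed by i, columns by (j,k)) the 2×2 minor on rows i ∈ {1, 2}, columns (j,k) ∈ {(2,1), (2,2)} is det [[6, 0], [-18, 12]] = 72 ≠ 0, so that unfolding has rank ≥ 2 and hence rank(T) ≥ 2 (CP rank is at least every unfolding rank, though it can be larger).
Upper bound: with S_k = T[:,:,k], the two rank-1 terms a₁b₁ᵀ, a₂b₂ᵀ are the rank-1 members of the pencil x·S₁ + y·S₂.
The 2×2 minor of x·S₁ + y·S₂ on rows {1,2}, columns {2,3} is 108·x² − 108·xy = 108·(x − y)(x), vanishing at (x:y) = (1:1) and (0:1).
M₁ = S₁ + S₂ = [[0, 6, 0], [0, -6, 0], [0, -9, 0]] = 3·[2, -2, -3][0, 1, 0]ᵀ and M₂ = S₂ = [[0, 0, 0], [0, 12, -18], [0, 0, 0]] = 6·[0, 1, 0][0, 2, -3]ᵀ, so take a₁ = [2, -2, -3], b₁ = [0, 1, 0], a₂ = [0, 1, 0], b₂ = [0, 2, -3].
Each slice is an integer combination of E₁ = a₁b₁ᵀ and E₂ = a₂b₂ᵀ: S₁ = 3·E₁ − 6·E₂, S₂ = 6·E₂, S₃ = −6·E₁ − 6·E₂; reading off coefficients, c₁ = [3, 0, -6] and c₂ = [-6, 6, -6].
Hence T = [2, -2, -3] ⊗ [0, 1, 0] ⊗ [3, 0, -6] + [0, 1, 0] ⊗ [0, 2, -3] ⊗ [-6, 6, -6], so rank(T) ≤ 2.
These bounds meet, so rank(T) = 2.

2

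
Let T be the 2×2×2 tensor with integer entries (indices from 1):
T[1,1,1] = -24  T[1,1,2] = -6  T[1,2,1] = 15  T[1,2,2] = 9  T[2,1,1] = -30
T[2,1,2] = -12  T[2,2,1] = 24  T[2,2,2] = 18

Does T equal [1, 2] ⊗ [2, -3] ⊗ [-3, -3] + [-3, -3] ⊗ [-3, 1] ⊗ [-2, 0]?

Reconstruct entrywise from the claimed factors. For example, T[2,2,1] = 24 and Σₗ aₗ[2]bₗ[2]cₗ[1] = (2)·(-3)·(-3) + (-3)·(1)·(-2) = 24; checking all 8 entries, every one matches. The claim holds.

Yes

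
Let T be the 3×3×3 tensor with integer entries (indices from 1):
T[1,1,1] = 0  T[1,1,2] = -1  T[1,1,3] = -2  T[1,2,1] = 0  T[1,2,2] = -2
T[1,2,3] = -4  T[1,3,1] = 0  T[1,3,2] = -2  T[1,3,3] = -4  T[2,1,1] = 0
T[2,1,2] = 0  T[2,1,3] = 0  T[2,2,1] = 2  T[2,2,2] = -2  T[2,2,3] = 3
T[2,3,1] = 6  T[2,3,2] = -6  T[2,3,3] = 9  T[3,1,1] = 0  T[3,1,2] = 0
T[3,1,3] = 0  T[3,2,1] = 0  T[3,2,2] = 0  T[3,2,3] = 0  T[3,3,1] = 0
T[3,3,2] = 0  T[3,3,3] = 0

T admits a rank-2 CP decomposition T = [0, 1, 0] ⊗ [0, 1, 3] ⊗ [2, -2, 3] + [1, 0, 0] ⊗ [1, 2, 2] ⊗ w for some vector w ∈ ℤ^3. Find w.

Subtract the known terms from T to get the rank-1 residual R = [1, 0, 0] ⊗ [1, 2, 2] ⊗ w, so R[i,j,k] = a[i]·b[j]·w[k]. Pick indices with nonzero a[1]·b[1] = (1)·(1) = 1. Only the fibre through (1,1,·) is needed: R[1,1,:] = T[1,1,:] − Σₗ aₗ[1]bₗ[1]cₗ = [0, -1, -2] − (0)·(0)·[2, -2, 3] = [0, -1, -2]. Then w[k] = R[1,1,k] / 1 for each k, giving w = [0, -1, -2] / 1 = [0, -1, -2].

w = [0, -1, -2]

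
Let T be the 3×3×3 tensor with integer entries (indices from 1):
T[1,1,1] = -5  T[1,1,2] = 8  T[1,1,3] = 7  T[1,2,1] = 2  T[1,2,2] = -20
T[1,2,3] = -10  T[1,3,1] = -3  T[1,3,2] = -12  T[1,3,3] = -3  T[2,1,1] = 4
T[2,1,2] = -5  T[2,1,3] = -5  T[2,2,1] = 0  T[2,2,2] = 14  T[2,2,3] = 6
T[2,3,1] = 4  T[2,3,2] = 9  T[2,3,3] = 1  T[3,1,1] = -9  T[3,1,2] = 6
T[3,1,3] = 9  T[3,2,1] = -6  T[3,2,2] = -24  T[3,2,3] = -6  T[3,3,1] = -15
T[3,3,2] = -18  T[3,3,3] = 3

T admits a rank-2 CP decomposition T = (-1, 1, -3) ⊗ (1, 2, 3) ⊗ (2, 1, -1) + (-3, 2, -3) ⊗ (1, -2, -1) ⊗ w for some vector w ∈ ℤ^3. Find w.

w = (1, -3, -2)

Subtract the known terms from T to get the rank-1 residual R = (-3, 2, -3) ⊗ (1, -2, -1) ⊗ w, so R[i,j,k] = a[i]·b[j]·w[k]. Pick indices with nonzero a[1]·b[1] = (-3)·(1) = -3. Only the fibre through (1,1,·) is needed: R[1,1,:] = T[1,1,:] − Σₗ aₗ[1]bₗ[1]cₗ = [-5, 8, 7] − (-1)·(1)·(2, 1, -1) = [-3, 9, 6]. Then w[k] = R[1,1,k] / -3 for each k, giving w = [-3, 9, 6] / -3 = (1, -3, -2).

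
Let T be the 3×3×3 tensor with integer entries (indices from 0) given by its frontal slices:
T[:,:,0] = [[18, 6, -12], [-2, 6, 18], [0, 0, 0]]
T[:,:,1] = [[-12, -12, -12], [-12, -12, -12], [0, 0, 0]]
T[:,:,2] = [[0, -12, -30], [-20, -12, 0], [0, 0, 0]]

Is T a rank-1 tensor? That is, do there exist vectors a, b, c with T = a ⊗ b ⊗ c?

No

The mode-1 unfolding of T (rows indexed by i, columns by (j,k) = (0,0), (0,1), (0,2), (1,0), (1,1), (1,2), (2,0), (2,1), (2,2)) is [[18, -12, 0, 6, -12, -12, -12, -12, -30], [-2, -12, -20, 6, -12, -12, 18, -12, 0], [0, 0, 0, 0, 0, 0, 0, 0, 0]].
There the 2×2 minor on rows i ∈ {0, 1}, columns (j,k) ∈ {(0,0), (0,1)} is det [[18, -12], [-2, -12]] = -240 ≠ 0, so this unfolding has rank ≥ 2; CP rank is at least every unfolding rank, so rank(T) ≥ 2.
In particular rank(T) ≥ 2 > 1, so T is not rank-1.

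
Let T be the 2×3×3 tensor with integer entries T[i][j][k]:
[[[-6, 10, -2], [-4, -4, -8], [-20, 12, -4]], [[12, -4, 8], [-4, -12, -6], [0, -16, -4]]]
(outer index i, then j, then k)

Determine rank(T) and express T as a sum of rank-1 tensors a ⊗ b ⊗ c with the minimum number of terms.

rank(T) = 3

Lower bound: the mode-3 unfolding of T (rows indexed by k, columns by (i,j) = (0,0), (0,1), (0,2), (1,0), (1,1), (1,2)) is [[-6, -4, -20, 12, -4, 0], [10, -4, 12, -4, -12, -16], [-2, -8, -4, 8, -6, -4]].
There the 3×3 minor on rows k ∈ {0, 1, 2}, columns (i,j) ∈ {(0,0), (0,1), (0,2)} is det [[-6, -4, -20], [10, -4, 12], [-2, -8, -4]] = 1024 ≠ 0, so this unfolding has rank ≥ 3; CP rank is at least every unfolding rank, so rank(T) ≥ 3. (This is only a lower bound: in general the CP rank may exceed every unfolding rank, so we still need to exhibit 3 rank-1 terms summing to T.)
Upper bound: T is a sum of 3 rank-1 terms, T = (1, -1) ⊗ (2, 1, 2) ⊗ (-4, 4, -2) + (1, 0) ⊗ (0, 1, -2) ⊗ (4, -4, -2) + (1, 2) ⊗ (1, -2, -2) ⊗ (2, 2, 2) (written with every a and b primitive with positive leading entry and the scale carried by c; CP decompositions are not unique, and this one is verified by expanding entrywise), so rank(T) ≤ 3.
These bounds meet, so rank(T) = 3.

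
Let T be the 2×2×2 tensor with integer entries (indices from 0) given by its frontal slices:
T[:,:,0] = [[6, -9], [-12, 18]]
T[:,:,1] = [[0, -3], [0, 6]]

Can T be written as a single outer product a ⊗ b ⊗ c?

No

The mode-2 unfolding of T (rows indexed by j, columns by (i,k) = (0,0), (0,1), (1,0), (1,1)) is [[6, 0, -12, 0], [-9, -3, 18, 6]].
There the 2×2 minor on rows j ∈ {0, 1}, columns (i,k) ∈ {(0,0), (0,1)} is det [[6, 0], [-9, -3]] = -18 ≠ 0, so this unfolding has rank ≥ 2; CP rank is at least every unfolding rank, so rank(T) ≥ 2.
In particular rank(T) ≥ 2 > 1, so T is not rank-1.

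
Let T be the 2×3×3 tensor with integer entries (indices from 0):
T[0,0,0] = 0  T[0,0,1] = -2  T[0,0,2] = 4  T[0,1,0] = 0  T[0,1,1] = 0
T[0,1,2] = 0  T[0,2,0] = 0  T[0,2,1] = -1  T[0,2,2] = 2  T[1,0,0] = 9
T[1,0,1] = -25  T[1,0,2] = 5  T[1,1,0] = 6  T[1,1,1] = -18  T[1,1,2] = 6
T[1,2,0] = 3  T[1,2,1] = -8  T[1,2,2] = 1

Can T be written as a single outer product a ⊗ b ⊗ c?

The mode-3 unfolding of T (rows indexed by k, columns by (i,j) = (0,0), (0,1), (0,2), (1,0), (1,1), (1,2)) is [[0, 0, 0, 9, 6, 3], [-2, 0, -1, -25, -18, -8], [4, 0, 2, 5, 6, 1]].
There the 2×2 minor on rows k ∈ {0, 1}, columns (i,j) ∈ {(0,0), (1,0)} is det [[0, 9], [-2, -25]] = 18 ≠ 0, so this unfolding has rank ≥ 2; CP rank is at least every unfolding rank, so rank(T) ≥ 2.
In particular rank(T) ≥ 2 > 1, so T is not rank-1.

No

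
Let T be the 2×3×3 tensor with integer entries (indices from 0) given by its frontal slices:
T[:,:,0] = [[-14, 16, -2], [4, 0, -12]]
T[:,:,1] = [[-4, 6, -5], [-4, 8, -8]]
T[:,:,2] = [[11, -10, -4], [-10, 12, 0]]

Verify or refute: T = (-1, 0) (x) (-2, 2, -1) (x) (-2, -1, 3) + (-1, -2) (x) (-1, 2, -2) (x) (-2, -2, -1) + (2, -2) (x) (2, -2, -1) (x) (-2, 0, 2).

Reconstruct entry (0,0,2) from the claimed factors: Σₗ aₗ[0]bₗ[0]cₗ[2] = (-1)·(-2)·(3) + (-1)·(-1)·(-1) + (2)·(2)·(2) = 13, but T[0,0,2] = 11. The claim is false.

No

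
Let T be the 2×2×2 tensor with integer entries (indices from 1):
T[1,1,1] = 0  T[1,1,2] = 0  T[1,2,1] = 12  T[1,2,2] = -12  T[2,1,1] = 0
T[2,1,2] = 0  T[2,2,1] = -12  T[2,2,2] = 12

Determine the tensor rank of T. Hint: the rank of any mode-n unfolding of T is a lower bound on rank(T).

Lower bound: T ≠ 0 (e.g. T[1,2,1] = 12), so rank(T) ≥ 1.
Upper bound: the mode-1 fibre T[:,2,1] = [12, -12] gives a = [1, -1] (primitive direction); the mode-2 fibre T[1,:,1] = [0, 12] gives b = [0, 1]; then c[k] = T[1,2,k] / (a[1]·b[2]) = [12, -12] / 1 = [12, -12].
Expanding [1, -1] ⊗ [0, 1] ⊗ [12, -12] reproduces all 8 entries of T, so T = [1, -1] ⊗ [0, 1] ⊗ [12, -12] and rank(T) ≤ 1.
These bounds meet, so rank(T) = 1.

1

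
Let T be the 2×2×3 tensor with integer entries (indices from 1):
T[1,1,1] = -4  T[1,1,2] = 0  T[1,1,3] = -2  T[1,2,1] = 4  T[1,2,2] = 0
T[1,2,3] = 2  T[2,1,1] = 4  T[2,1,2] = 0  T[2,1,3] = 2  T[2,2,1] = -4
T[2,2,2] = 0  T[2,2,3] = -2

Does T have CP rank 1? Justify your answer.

Yes

The mode-1 fibre T[:,1,1] = [-4, 4] gives a = [1, -1] (primitive direction); the mode-2 fibre T[1,:,1] = [-4, 4] gives b = [1, -1]; then c[k] = T[1,1,k] / (a[1]·b[1]) = [-4, 0, -2] / 1 = [-4, 0, -2].
Expanding [1, -1] ⊗ [1, -1] ⊗ [-4, 0, -2] reproduces all 12 entries of T, so T = [1, -1] ⊗ [1, -1] ⊗ [-4, 0, -2] and rank(T) ≤ 1.
Equivalently every frontal slice T[:,:,k] is c[k] times the rank-1 matrix [1, -1] ⊗ [1, -1]. So T has rank 1 (it is nonzero).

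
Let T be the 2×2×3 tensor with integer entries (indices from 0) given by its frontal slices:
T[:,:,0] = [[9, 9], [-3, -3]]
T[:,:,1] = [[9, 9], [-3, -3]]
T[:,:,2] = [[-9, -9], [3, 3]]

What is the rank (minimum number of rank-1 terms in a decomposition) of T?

1

Lower bound: T ≠ 0 (e.g. T[0,0,0] = 9), so rank(T) ≥ 1.
Upper bound: the mode-1 fibre T[:,0,0] = [9, -3] gives a = (3, -1) (primitive direction); the mode-2 fibre T[0,:,0] = [9, 9] gives b = (1, 1); then c[k] = T[0,0,k] / (a[0]·b[0]) = [9, 9, -9] / 3 = (3, 3, -3).
Expanding (3, -1) ⊗ (1, 1) ⊗ (3, 3, -3) reproduces all 12 entries of T, so T = (3, -1) ⊗ (1, 1) ⊗ (3, 3, -3) and rank(T) ≤ 1.
These bounds meet, so rank(T) = 1.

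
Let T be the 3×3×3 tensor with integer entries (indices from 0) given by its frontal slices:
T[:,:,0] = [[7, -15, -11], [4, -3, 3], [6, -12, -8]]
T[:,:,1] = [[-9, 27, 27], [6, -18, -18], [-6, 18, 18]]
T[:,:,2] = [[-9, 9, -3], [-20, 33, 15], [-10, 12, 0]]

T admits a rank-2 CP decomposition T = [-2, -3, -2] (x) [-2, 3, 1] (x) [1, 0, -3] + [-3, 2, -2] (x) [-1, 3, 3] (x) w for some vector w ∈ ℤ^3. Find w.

Subtract the known terms from T to get the rank-1 residual R = [-3, 2, -2] (x) [-1, 3, 3] (x) w, so R[i,j,k] = a[i]·b[j]·w[k]. Pick indices with nonzero a[0]·b[0] = (-3)·(-1) = 3. Only the fibre through (0,0,·) is needed: R[0,0,:] = T[0,0,:] − Σₗ aₗ[0]bₗ[0]cₗ = [7, -9, -9] − (-2)·(-2)·[1, 0, -3] = [3, -9, 3]. Then w[k] = R[0,0,k] / 3 for each k, giving w = [3, -9, 3] / 3 = [1, -3, 1].

w = [1, -3, 1]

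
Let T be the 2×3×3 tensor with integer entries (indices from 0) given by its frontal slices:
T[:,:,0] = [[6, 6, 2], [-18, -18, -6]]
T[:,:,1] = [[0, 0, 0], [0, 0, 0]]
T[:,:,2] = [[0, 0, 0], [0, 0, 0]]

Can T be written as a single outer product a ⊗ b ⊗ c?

If T = a ⊗ b ⊗ c then every fibre of T is a multiple of the corresponding factor, so read the factors off the fibres through the nonzero entry T[0,0,0] = 6.
The mode-1 fibre T[:,0,0] = [6, -18] gives a = [1, -3] (primitive direction); the mode-2 fibre T[0,:,0] = [6, 6, 2] gives b = [3, 3, 1]; then c[k] = T[0,0,k] / (a[0]·b[0]) = [6, 0, 0] / 3 = [2, 0, 0].
Expanding [1, -3] ⊗ [3, 3, 1] ⊗ [2, 0, 0] reproduces all 18 entries of T, so T = [1, -3] ⊗ [3, 3, 1] ⊗ [2, 0, 0] and rank(T) ≤ 1.
Equivalently every frontal slice T[:,:,k] is c[k] times the rank-1 matrix [1, -3] ⊗ [3, 3, 1]. So T has rank 1 (it is nonzero).

Yes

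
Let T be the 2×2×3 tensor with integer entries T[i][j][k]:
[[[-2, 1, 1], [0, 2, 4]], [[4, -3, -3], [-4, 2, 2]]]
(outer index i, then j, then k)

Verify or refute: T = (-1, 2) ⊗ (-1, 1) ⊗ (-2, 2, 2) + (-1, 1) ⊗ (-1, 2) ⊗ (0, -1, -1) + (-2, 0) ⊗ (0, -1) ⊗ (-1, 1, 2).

Yes

Reconstruct entrywise from the claimed factors. For example, T[0,0,0] = -2 and Σₗ aₗ[0]bₗ[0]cₗ[0] = (-1)·(-1)·(-2) + (-1)·(-1)·(0) + (-2)·(0)·(-1) = -2; checking all 12 entries, every one matches. The claim holds.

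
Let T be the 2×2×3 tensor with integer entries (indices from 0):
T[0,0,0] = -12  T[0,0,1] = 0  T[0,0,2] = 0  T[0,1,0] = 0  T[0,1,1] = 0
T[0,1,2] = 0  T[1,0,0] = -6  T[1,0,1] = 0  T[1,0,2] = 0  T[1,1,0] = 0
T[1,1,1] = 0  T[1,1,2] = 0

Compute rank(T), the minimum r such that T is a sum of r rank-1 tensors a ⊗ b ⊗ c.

1

Lower bound: T ≠ 0 (e.g. T[0,0,0] = -12), so rank(T) ≥ 1.
Upper bound: if T = a ⊗ b ⊗ c then every fibre of T is a multiple of the corresponding factor, so read the factors off the fibres through the nonzero entry T[0,0,0] = -12.
The mode-1 fibre T[:,0,0] = [-12, -6] gives a = (2, 1) (primitive direction); the mode-2 fibre T[0,:,0] = [-12, 0] gives b = (1, 0); then c[k] = T[0,0,k] / (a[0]·b[0]) = [-12, 0, 0] / 2 = (-6, 0, 0).
Expanding (2, 1) ⊗ (1, 0) ⊗ (-6, 0, 0) reproduces all 12 entries of T, so T = (2, 1) ⊗ (1, 0) ⊗ (-6, 0, 0) and rank(T) ≤ 1.
These bounds meet, so rank(T) = 1.
Check entry T[0,0,0] = -12: (2)·(1)·(-6) = -12.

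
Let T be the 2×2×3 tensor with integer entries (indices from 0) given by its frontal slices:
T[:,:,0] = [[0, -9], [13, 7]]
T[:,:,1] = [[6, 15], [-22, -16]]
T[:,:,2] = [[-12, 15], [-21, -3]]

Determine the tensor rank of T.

Lower bound: the mode-2 unfolding of T (rows indexed by j, columns by (i,k) = (0,0), (0,1), (0,2), (1,0), (1,1), (1,2)) is [[0, 6, -12, 13, -22, -21], [-9, 15, 15, 7, -16, -3]].
There the 2×2 minor on rows j ∈ {0, 1}, columns (i,k) ∈ {(0,0), (0,1)} is det [[0, 6], [-9, 15]] = 54 ≠ 0, so this unfolding has rank ≥ 2; CP rank is at least every unfolding rank, so rank(T) ≥ 2. (This is only a lower bound: in general the CP rank may exceed every unfolding rank, so we still need to exhibit 2 rank-1 terms summing to T.)
Upper bound — finding two terms. Write S_k = T[:,:,k] for the frontal slices: S₀ = [[0, -9], [13, 7]], S₁ = [[6, 15], [-22, -16]], S₂ = [[-12, 15], [-21, -3]].
If T = a₁ ⊗ b₁ ⊗ c₁ + a₂ ⊗ b₂ ⊗ c₂ then each S_k = c₁[k]·a₁b₁ᵀ + c₂[k]·a₂b₂ᵀ. S₀ and S₁ are linearly independent, so a₁b₁ᵀ and a₂b₂ᵀ must span the same plane of matrices: they are the rank-1 matrices of the form x·S₀ + y·S₁.
det(x·S₀ + y·S₁) is 117·x² − 351·xy + 234·y² = 117·(x − 2·y)(x − y), vanishing at (x:y) = (2:1) and (1:1).
M₁ = 2·S₀ + S₁ = [[6, -3], [4, -2]] = [3, 2][2, -1]ᵀ and M₂ = S₀ + S₁ = [[6, 6], [-9, -9]] = 3·[2, -3][1, 1]ᵀ, so take a₁ = [3, 2], b₁ = [2, -1], a₂ = [2, -3], b₂ = [1, 1].
Each slice is an integer combination of E₁ = a₁b₁ᵀ and E₂ = a₂b₂ᵀ: S₀ = E₁ − 3·E₂, S₁ = −E₁ + 6·E₂, S₂ = −3·E₁ + 3·E₂; reading off coefficients, c₁ = [1, -1, -3] and c₂ = [-3, 6, 3].
Hence T = [3, 2] ⊗ [2, -1] ⊗ [1, -1, -3] + [2, -3] ⊗ [1, 1] ⊗ [-3, 6, 3], so rank(T) ≤ 2.
These bounds meet, so rank(T) = 2.

2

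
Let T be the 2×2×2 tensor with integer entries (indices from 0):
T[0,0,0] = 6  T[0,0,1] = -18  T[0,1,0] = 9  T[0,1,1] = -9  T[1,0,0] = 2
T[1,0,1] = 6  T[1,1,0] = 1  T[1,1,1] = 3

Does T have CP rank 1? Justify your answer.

No

The mode-3 unfolding of T (rows indexed by k, columns by (i,j) = (0,0), (0,1), (1,0), (1,1)) is [[6, 9, 2, 1], [-18, -9, 6, 3]].
There the 2×2 minor on rows k ∈ {0, 1}, columns (i,j) ∈ {(0,0), (0,1)} is det [[6, 9], [-18, -9]] = 108 ≠ 0, so this unfolding has rank ≥ 2; CP rank is at least every unfolding rank, so rank(T) ≥ 2.
In particular rank(T) ≥ 2 > 1, so T is not rank-1.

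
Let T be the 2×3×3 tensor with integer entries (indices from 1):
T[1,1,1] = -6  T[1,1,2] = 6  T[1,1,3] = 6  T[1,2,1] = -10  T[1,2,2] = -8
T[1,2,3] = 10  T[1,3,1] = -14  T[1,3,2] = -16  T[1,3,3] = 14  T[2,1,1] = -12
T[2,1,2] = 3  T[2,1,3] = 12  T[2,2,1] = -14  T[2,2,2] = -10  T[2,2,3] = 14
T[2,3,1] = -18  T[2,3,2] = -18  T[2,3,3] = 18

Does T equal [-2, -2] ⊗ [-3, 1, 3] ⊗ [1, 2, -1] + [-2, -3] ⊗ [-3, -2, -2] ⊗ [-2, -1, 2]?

Yes

Reconstruct entrywise from the claimed factors. For example, T[1,3,3] = 14 and Σₗ aₗ[1]bₗ[3]cₗ[3] = (-2)·(3)·(-1) + (-2)·(-2)·(2) = 14; checking all 18 entries, every one matches. The claim holds.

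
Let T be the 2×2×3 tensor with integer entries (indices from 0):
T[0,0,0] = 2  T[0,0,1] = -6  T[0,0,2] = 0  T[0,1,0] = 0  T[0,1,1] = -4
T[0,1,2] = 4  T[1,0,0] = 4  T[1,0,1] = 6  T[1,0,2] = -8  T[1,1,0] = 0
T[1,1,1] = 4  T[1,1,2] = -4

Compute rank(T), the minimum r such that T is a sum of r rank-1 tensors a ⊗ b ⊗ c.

Lower bound: the mode-3 unfolding of T (rows indexed by k, columns by (i,j) = (0,0), (0,1), (1,0), (1,1)) is [[2, 0, 4, 0], [-6, -4, 6, 4], [0, 4, -8, -4]].
There the 3×3 minor on rows k ∈ {0, 1, 2}, columns (i,j) ∈ {(0,0), (0,1), (1,0)} is det [[2, 0, 4], [-6, -4, 6], [0, 4, -8]] = -80 ≠ 0, so this unfolding has rank ≥ 3; CP rank is at least every unfolding rank, so rank(T) ≥ 3. (This is only a lower bound: in general the CP rank may exceed every unfolding rank, so we still need to exhibit 3 rank-1 terms summing to T.)
Upper bound: T is a sum of 3 rank-1 terms, T = (1, -1) ⊗ (1, 1) ⊗ (0, -4, 4) + (1, 0) ⊗ (1, 0) ⊗ (-2, -4, 0) + (1, 1) ⊗ (1, 0) ⊗ (4, 2, -4) (written with every a and b primitive with positive leading entry and the scale carried by c; CP decompositions are not unique, and this one is verified by expanding entrywise), so rank(T) ≤ 3.
These bounds meet, so rank(T) = 3.

3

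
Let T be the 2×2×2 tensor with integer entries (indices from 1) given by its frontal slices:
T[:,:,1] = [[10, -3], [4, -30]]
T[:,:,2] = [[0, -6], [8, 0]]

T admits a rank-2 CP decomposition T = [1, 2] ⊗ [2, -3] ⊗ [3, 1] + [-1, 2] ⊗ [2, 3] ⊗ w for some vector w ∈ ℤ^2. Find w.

Subtract the known terms from T to get the rank-1 residual R = [-1, 2] ⊗ [2, 3] ⊗ w, so R[i,j,k] = a[i]·b[j]·w[k]. Pick indices with nonzero a[1]·b[1] = (-1)·(2) = -2. Only the fibre through (1,1,·) is needed: R[1,1,:] = T[1,1,:] − Σₗ aₗ[1]bₗ[1]cₗ = [10, 0] − (1)·(2)·[3, 1] = [4, -2]. Then w[k] = R[1,1,k] / -2 for each k, giving w = [4, -2] / -2 = [-2, 1].

w = [-2, 1]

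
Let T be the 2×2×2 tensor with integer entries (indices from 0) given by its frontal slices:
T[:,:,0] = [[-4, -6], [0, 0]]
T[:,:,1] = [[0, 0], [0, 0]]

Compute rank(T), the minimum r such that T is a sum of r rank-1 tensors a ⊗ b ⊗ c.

1

Lower bound: T ≠ 0 (e.g. T[0,0,0] = -4), so rank(T) ≥ 1.
Upper bound: if T = a ⊗ b ⊗ c then every fibre of T is a multiple of the corresponding factor, so read the factors off the fibres through the nonzero entry T[0,0,0] = -4.
The mode-1 fibre T[:,0,0] = [-4, 0] gives a = [1, 0] (primitive direction); the mode-2 fibre T[0,:,0] = [-4, -6] gives b = [2, 3]; then c[k] = T[0,0,k] / (a[0]·b[0]) = [-4, 0] / 2 = [-2, 0].
Expanding [1, 0] ⊗ [2, 3] ⊗ [-2, 0] reproduces all 8 entries of T, so T = [1, 0] ⊗ [2, 3] ⊗ [-2, 0] and rank(T) ≤ 1.
These bounds meet, so rank(T) = 1.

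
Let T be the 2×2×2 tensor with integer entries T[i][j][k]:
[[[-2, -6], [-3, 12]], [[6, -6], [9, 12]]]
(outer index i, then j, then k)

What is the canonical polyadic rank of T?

Lower bound: in the mode-2 unfolding of T (rows indexed by j, columns by (i,k)) the 2×2 minor on rows j ∈ {0, 1}, columns (i,k) ∈ {(0,0), (0,1)} is det [[-2, -6], [-3, 12]] = -42 ≠ 0, so that unfolding has rank ≥ 2 and hence rank(T) ≥ 2 (CP rank is at least every unfolding rank, though it can be larger).
Upper bound: with S_k = T[:,:,k], the two rank-1 terms a₁b₁ᵀ, a₂b₂ᵀ are the rank-1 members of the pencil x·S₀ + y·S₁.
det(x·S₀ + y·S₁) is −168·xy = (-168)·(y)(x), vanishing at (x:y) = (1:0) and (0:1).
M₁ = S₀ = [[-2, -3], [6, 9]] = −(1, -3)(2, 3)ᵀ and M₂ = S₁ = [[-6, 12], [-6, 12]] = (-6)·(1, 1)(1, -2)ᵀ, so take a₁ = (1, -3), b₁ = (2, 3), a₂ = (1, 1), b₂ = (1, -2).
Each slice is an integer combination of E₁ = a₁b₁ᵀ and E₂ = a₂b₂ᵀ: S₀ = −E₁, S₁ = −6·E₂; reading off coefficients, c₁ = (-1, 0) and c₂ = (0, -6).
Hence T = (1, -3) ⊗ (2, 3) ⊗ (-1, 0) + (1, 1) ⊗ (1, -2) ⊗ (0, -6), so rank(T) ≤ 2.
These bounds meet, so rank(T) = 2.

2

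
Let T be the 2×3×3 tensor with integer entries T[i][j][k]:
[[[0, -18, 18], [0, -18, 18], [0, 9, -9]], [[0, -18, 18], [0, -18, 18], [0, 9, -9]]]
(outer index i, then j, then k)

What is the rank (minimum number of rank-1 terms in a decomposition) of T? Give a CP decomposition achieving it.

rank(T) = 1

Lower bound: T ≠ 0 (e.g. T[0,0,1] = -18), so rank(T) ≥ 1.
Upper bound: if T = a ⊗ b ⊗ c then every fibre of T is a multiple of the corresponding factor, so read the factors off the fibres through the nonzero entry T[0,0,1] = -18.
The mode-1 fibre T[:,0,1] = [-18, -18] gives a = [1, 1] (primitive direction); the mode-2 fibre T[0,:,1] = [-18, -18, 9] gives b = [2, 2, -1]; then c[k] = T[0,0,k] / (a[0]·b[0]) = [0, -18, 18] / 2 = [0, -9, 9].
Expanding [1, 1] ⊗ [2, 2, -1] ⊗ [0, -9, 9] reproduces all 18 entries of T, so T = [1, 1] ⊗ [2, 2, -1] ⊗ [0, -9, 9] and rank(T) ≤ 1.
These bounds meet, so rank(T) = 1.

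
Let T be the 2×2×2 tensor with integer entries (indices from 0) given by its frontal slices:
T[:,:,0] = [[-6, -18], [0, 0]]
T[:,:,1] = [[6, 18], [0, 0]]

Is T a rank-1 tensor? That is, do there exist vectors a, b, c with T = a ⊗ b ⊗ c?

If T = a ⊗ b ⊗ c then every fibre of T is a multiple of the corresponding factor, so read the factors off the fibres through the nonzero entry T[0,0,0] = -6.
The mode-1 fibre T[:,0,0] = [-6, 0] gives a = (1, 0) (primitive direction); the mode-2 fibre T[0,:,0] = [-6, -18] gives b = (1, 3); then c[k] = T[0,0,k] / (a[0]·b[0]) = [-6, 6] / 1 = (-6, 6).
Expanding (1, 0) ⊗ (1, 3) ⊗ (-6, 6) reproduces all 8 entries of T, so T = (1, 0) ⊗ (1, 3) ⊗ (-6, 6) and rank(T) ≤ 1.
Equivalently every frontal slice T[:,:,k] is c[k] times the rank-1 matrix (1, 0) ⊗ (1, 3). So T has rank 1 (it is nonzero).

Yes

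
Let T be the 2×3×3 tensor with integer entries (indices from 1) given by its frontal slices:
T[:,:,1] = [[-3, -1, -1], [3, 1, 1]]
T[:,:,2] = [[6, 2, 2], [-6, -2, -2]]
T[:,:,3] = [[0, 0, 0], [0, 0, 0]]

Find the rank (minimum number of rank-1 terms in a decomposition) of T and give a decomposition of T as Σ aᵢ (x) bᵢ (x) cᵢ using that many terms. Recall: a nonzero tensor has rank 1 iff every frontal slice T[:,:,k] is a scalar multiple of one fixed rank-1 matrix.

Lower bound: T ≠ 0 (e.g. T[1,1,1] = -3), so rank(T) ≥ 1.
Upper bound: if T = a (x) b (x) c then every fibre of T is a multiple of the corresponding factor, so read the factors off the fibres through the nonzero entry T[1,1,1] = -3.
The mode-1 fibre T[:,1,1] = [-3, 3] gives a = [1, -1] (primitive direction); the mode-2 fibre T[1,:,1] = [-3, -1, -1] gives b = [3, 1, 1]; then c[k] = T[1,1,k] / (a[1]·b[1]) = [-3, 6, 0] / 3 = [-1, 2, 0].
Expanding [1, -1] (x) [3, 1, 1] (x) [-1, 2, 0] reproduces all 18 entries of T, so T = [1, -1] (x) [3, 1, 1] (x) [-1, 2, 0] and rank(T) ≤ 1.
These bounds meet, so rank(T) = 1.
Check entry T[1,2,2] = 2: (1)·(1)·(2) = 2.

rank(T) = 1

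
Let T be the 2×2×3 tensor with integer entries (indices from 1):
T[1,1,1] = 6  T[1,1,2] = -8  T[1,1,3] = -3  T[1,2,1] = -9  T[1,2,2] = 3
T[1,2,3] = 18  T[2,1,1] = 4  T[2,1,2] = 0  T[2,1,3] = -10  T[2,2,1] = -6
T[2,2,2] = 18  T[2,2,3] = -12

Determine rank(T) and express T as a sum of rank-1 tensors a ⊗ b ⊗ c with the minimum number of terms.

Lower bound: the mode-1 unfolding of T (rows indexed by i, columns by (j,k) = (1,1), (1,2), (1,3), (2,1), (2,2), (2,3)) is [[6, -8, -3, -9, 3, 18], [4, 0, -10, -6, 18, -12]].
There the 2×2 minor on rows i ∈ {1, 2}, columns (j,k) ∈ {(1,1), (1,2)} is det [[6, -8], [4, 0]] = 32 ≠ 0, so this unfolding has rank ≥ 2; CP rank is at least every unfolding rank, so rank(T) ≥ 2. (Flattening ranks never certify an upper bound on CP rank; for that we must actually write T with 2 rank-1 terms.)
Upper bound — finding two terms. Write S_k = T[:,:,k] for the frontal slices: S₁ = [[6, -9], [4, -6]], S₂ = [[-8, 3], [0, 18]], S₃ = [[-3, 18], [-10, -12]].
If T = a₁ ⊗ b₁ ⊗ c₁ + a₂ ⊗ b₂ ⊗ c₂ then each S_k = c₁[k]·a₁b₁ᵀ + c₂[k]·a₂b₂ᵀ. S₁ and S₂ are linearly independent, so a₁b₁ᵀ and a₂b₂ᵀ must span the same plane of matrices: they are the rank-1 matrices of the form x·S₁ + y·S₂.
det(x·S₁ + y·S₂) is 144·xy − 144·y² = 144·(x − y)(y), vanishing at (x:y) = (1:1) and (1:0).
M₁ = S₁ + S₂ = [[-2, -6], [4, 12]] = (-2)·[1, -2][1, 3]ᵀ and M₂ = S₁ = [[6, -9], [4, -6]] = [3, 2][2, -3]ᵀ, so take a₁ = [1, -2], b₁ = [1, 3], a₂ = [3, 2], b₂ = [2, -3].
Each slice is an integer combination of E₁ = a₁b₁ᵀ and E₂ = a₂b₂ᵀ: S₁ = E₂, S₂ = −2·E₁ − E₂, S₃ = 3·E₁ − E₂; reading off coefficients, c₁ = [0, -2, 3] and c₂ = [1, -1, -1].
Hence T = [1, -2] ⊗ [1, 3] ⊗ [0, -2, 3] + [3, 2] ⊗ [2, -3] ⊗ [1, -1, -1], so rank(T) ≤ 2.
These bounds meet, so rank(T) = 2.

rank(T) = 2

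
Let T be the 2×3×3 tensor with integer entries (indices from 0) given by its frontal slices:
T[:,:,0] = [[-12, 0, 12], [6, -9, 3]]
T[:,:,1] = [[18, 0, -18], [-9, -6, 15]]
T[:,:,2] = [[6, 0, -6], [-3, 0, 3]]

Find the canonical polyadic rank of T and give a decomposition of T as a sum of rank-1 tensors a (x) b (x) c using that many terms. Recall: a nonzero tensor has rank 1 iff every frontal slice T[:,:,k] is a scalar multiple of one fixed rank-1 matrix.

rank(T) = 2

Lower bound: in the mode-1 unfolding of T (rows indexed by i, columns by (j,k)) the 2×2 minor on rows i ∈ {0, 1}, columns (j,k) ∈ {(0,0), (1,0)} is det [[-12, 0], [6, -9]] = 108 ≠ 0, so that unfolding has rank ≥ 2 and hence rank(T) ≥ 2 (CP rank is at least every unfolding rank, though it can be larger).
Upper bound: with S_k = T[:,:,k], the two rank-1 terms a₁b₁ᵀ, a₂b₂ᵀ are the rank-1 members of the pencil x·S₀ + y·S₁.
The 2×2 minor of x·S₀ + y·S₁ on rows {0,1}, columns {0,1} is 108·x² − 90·xy − 108·y² = 18·(2·x − 3·y)(3·x + 2·y), vanishing at (x:y) = (3:2) and (2:-3).
M₁ = 3·S₀ + 2·S₁ = [[0, 0, 0], [0, -39, 39]] = (-39)·[0, 1][0, 1, -1]ᵀ and M₂ = 2·S₀ − 3·S₁ = [[-78, 0, 78], [39, 0, -39]] = (-39)·[2, -1][1, 0, -1]ᵀ, so take a₁ = [0, 1], b₁ = [0, 1, -1], a₂ = [2, -1], b₂ = [1, 0, -1].
Each slice is an integer combination of E₁ = a₁b₁ᵀ and E₂ = a₂b₂ᵀ: S₀ = −9·E₁ − 6·E₂, S₁ = −6·E₁ + 9·E₂, S₂ = 3·E₂; reading off coefficients, c₁ = [-9, -6, 0] and c₂ = [-6, 9, 3].
Hence T = [0, 1] (x) [0, 1, -1] (x) [-9, -6, 0] + [2, -1] (x) [1, 0, -1] (x) [-6, 9, 3], so rank(T) ≤ 2.
These bounds meet, so rank(T) = 2.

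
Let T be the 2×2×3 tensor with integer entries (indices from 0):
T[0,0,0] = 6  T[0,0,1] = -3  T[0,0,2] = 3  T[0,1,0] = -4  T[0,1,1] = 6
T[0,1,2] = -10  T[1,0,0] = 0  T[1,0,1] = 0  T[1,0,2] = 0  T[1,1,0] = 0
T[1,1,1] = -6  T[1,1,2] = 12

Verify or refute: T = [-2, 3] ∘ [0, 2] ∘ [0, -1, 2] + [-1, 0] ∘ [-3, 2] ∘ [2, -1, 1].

Reconstruct entrywise from the claimed factors. For example, T[1,0,0] = 0 and Σₗ aₗ[1]bₗ[0]cₗ[0] = (3)·(0)·(0) + (0)·(-3)·(2) = 0; checking all 12 entries, every one matches. The claim holds.

Yes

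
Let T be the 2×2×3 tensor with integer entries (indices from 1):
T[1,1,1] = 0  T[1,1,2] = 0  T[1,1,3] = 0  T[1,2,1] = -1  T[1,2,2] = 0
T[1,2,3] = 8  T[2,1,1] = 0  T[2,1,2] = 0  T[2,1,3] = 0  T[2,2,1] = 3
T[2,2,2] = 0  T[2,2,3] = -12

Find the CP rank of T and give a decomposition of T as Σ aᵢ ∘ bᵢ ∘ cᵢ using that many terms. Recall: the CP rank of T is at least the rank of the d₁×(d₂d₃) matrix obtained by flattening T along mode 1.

rank(T) = 2

Lower bound: the mode-3 unfolding of T (rows indexed by k, columns by (i,j) = (1,1), (1,2), (2,1), (2,2)) is [[0, -1, 0, 3], [0, 0, 0, 0], [0, 8, 0, -12]].
There the 2×2 minor on rows k ∈ {1, 3}, columns (i,j) ∈ {(1,2), (2,2)} is det [[-1, 3], [8, -12]] = -12 ≠ 0, so this unfolding has rank ≥ 2; CP rank is at least every unfolding rank, so rank(T) ≥ 2. (Unfolding ranks only ever bound the CP rank from below — rank(T) can be strictly larger than all of them — so the matching upper bound has to come from an explicit 2-term decomposition.)
Upper bound — finding two terms. Every mode-2 slice of T is a multiple of one matrix: T[:,j,:] = b[j]·M with b = [0, 1] and M = [[-1, 0, 8], [3, 0, -12]] (rows indexed by i, columns by k). So it suffices to write M as a sum of two rank-1 matrices.
Splitting M by its rows (i = 1, 2), M = [1, 0][-1, 0, 8]ᵀ + [0, 1][3, 0, -12]ᵀ.
Hence T = [1, 0] ∘ [0, 1] ∘ [-1, 0, 8] + [0, 1] ∘ [0, 1] ∘ [3, 0, -12], so rank(T) ≤ 2.
These bounds meet, so rank(T) = 2.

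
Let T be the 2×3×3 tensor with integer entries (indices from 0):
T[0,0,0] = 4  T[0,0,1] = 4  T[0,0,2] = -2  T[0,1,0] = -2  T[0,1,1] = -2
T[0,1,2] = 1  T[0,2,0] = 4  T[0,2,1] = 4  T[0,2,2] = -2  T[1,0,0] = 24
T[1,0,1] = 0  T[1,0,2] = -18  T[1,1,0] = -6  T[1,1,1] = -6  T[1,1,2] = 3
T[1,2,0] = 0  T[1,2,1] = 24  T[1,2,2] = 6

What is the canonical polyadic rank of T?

2

Lower bound: the mode-2 unfolding of T (rows indexed by j, columns by (i,k) = (0,0), (0,1), (0,2), (1,0), (1,1), (1,2)) is [[4, 4, -2, 24, 0, -18], [-2, -2, 1, -6, -6, 3], [4, 4, -2, 0, 24, 6]].
There the 2×2 minor on rows j ∈ {0, 1}, columns (i,k) ∈ {(0,0), (1,0)} is det [[4, 24], [-2, -6]] = 24 ≠ 0, so this unfolding has rank ≥ 2; CP rank is at least every unfolding rank, so rank(T) ≥ 2. (This is only a lower bound: in general the CP rank may exceed every unfolding rank, so we still need to exhibit 2 rank-1 terms summing to T.)
Upper bound — finding two terms. Write S_k = T[:,:,k] for the frontal slices: S₀ = [[4, -2, 4], [24, -6, 0]], S₁ = [[4, -2, 4], [0, -6, 24]], S₂ = [[-2, 1, -2], [-18, 3, 6]].
If T = a₁ (x) b₁ (x) c₁ + a₂ (x) b₂ (x) c₂ then each S_k = c₁[k]·a₁b₁ᵀ + c₂[k]·a₂b₂ᵀ. S₀ and S₁ are linearly independent, so a₁b₁ᵀ and a₂b₂ᵀ must span the same plane of matrices: they are the rank-1 matrices of the form x·S₀ + y·S₁.
The 2×2 minor of x·S₀ + y·S₁ on rows {0,1}, columns {0,1} is 24·x² − 24·y² = 24·(x − y)(x + y), vanishing at (x:y) = (1:1) and (1:-1).
M₁ = S₀ + S₁ = [[8, -4, 8], [24, -12, 24]] = 4·[1, 3][2, -1, 2]ᵀ and M₂ = S₀ − S₁ = [[0, 0, 0], [24, 0, -24]] = 24·[0, 1][1, 0, -1]ᵀ, so take a₁ = [1, 3], b₁ = [2, -1, 2], a₂ = [0, 1], b₂ = [1, 0, -1].
Each slice is an integer combination of E₁ = a₁b₁ᵀ and E₂ = a₂b₂ᵀ: S₀ = 2·E₁ + 12·E₂, S₁ = 2·E₁ − 12·E₂, S₂ = −E₁ − 12·E₂; reading off coefficients, c₁ = [2, 2, -1] and c₂ = [12, -12, -12].
Hence T = [1, 3] (x) [2, -1, 2] (x) [2, 2, -1] + [0, 1] (x) [1, 0, -1] (x) [12, -12, -12], so rank(T) ≤ 2.
These bounds meet, so rank(T) = 2.
Check entry T[0,2,0] = 4: (1)·(2)·(2) + (0)·(-1)·(12) = 4.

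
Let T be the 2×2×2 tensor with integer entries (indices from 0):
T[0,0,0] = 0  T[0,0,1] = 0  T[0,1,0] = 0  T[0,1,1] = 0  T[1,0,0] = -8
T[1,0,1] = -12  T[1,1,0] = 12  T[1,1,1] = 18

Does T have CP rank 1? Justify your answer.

Yes

The mode-1 fibre T[:,0,0] = [0, -8] gives a = [0, 1] (primitive direction); the mode-2 fibre T[1,:,0] = [-8, 12] gives b = [2, -3]; then c[k] = T[1,0,k] / (a[1]·b[0]) = [-8, -12] / 2 = [-4, -6].
Expanding [0, 1] ⊗ [2, -3] ⊗ [-4, -6] reproduces all 8 entries of T, so T = [0, 1] ⊗ [2, -3] ⊗ [-4, -6] and rank(T) ≤ 1.
Equivalently every frontal slice T[:,:,k] is c[k] times the rank-1 matrix [0, 1] ⊗ [2, -3]. So T has rank 1 (it is nonzero).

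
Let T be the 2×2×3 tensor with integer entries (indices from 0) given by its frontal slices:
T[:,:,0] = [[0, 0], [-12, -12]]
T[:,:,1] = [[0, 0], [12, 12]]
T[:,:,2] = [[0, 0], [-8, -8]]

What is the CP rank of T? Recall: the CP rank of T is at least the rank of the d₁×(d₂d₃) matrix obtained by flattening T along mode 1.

Lower bound: T ≠ 0 (e.g. T[1,0,0] = -12), so rank(T) ≥ 1.
Upper bound: if T = a ⊗ b ⊗ c then every fibre of T is a multiple of the corresponding factor, so read the factors off the fibres through the nonzero entry T[1,0,0] = -12.
The mode-1 fibre T[:,0,0] = [0, -12] gives a = (0, 1) (primitive direction); the mode-2 fibre T[1,:,0] = [-12, -12] gives b = (1, 1); then c[k] = T[1,0,k] / (a[1]·b[0]) = [-12, 12, -8] / 1 = (-12, 12, -8).
Expanding (0, 1) ⊗ (1, 1) ⊗ (-12, 12, -8) reproduces all 12 entries of T, so T = (0, 1) ⊗ (1, 1) ⊗ (-12, 12, -8) and rank(T) ≤ 1.
These bounds meet, so rank(T) = 1.

1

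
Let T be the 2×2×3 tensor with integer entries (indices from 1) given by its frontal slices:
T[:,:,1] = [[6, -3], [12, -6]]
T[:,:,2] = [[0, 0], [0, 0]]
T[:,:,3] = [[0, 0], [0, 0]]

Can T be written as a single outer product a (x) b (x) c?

If T = a (x) b (x) c then every fibre of T is a multiple of the corresponding factor, so read the factors off the fibres through the nonzero entry T[1,1,1] = 6.
The mode-1 fibre T[:,1,1] = [6, 12] gives a = [1, 2] (primitive direction); the mode-2 fibre T[1,:,1] = [6, -3] gives b = [2, -1]; then c[k] = T[1,1,k] / (a[1]·b[1]) = [6, 0, 0] / 2 = [3, 0, 0].
Expanding [1, 2] (x) [2, -1] (x) [3, 0, 0] reproduces all 12 entries of T, so T = [1, 2] (x) [2, -1] (x) [3, 0, 0] and rank(T) ≤ 1.
Equivalently every frontal slice T[:,:,k] is c[k] times the rank-1 matrix [1, 2] (x) [2, -1]. So T has rank 1 (it is nonzero).

Yes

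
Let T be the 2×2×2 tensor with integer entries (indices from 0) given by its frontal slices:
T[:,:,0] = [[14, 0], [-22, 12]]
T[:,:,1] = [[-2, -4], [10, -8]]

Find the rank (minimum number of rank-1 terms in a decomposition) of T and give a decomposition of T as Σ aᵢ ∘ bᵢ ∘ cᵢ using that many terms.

rank(T) = 2

Lower bound: the mode-1 unfolding of T (rows indexed by i, columns by (j,k) = (0,0), (0,1), (1,0), (1,1)) is [[14, -2, 0, -4], [-22, 10, 12, -8]].
There the 2×2 minor on rows i ∈ {0, 1}, columns (j,k) ∈ {(0,0), (0,1)} is det [[14, -2], [-22, 10]] = 96 ≠ 0, so this unfolding has rank ≥ 2; CP rank is at least every unfolding rank, so rank(T) ≥ 2. (Flattening ranks never certify an upper bound on CP rank; for that we must actually write T with 2 rank-1 terms.)
Upper bound — finding two terms. Write S_k = T[:,:,k] for the frontal slices: S₀ = [[14, 0], [-22, 12]], S₁ = [[-2, -4], [10, -8]].
If T = a₁ ∘ b₁ ∘ c₁ + a₂ ∘ b₂ ∘ c₂ then each S_k = c₁[k]·a₁b₁ᵀ + c₂[k]·a₂b₂ᵀ. S₀ and S₁ are linearly independent, so a₁b₁ᵀ and a₂b₂ᵀ must span the same plane of matrices: they are the rank-1 matrices of the form x·S₀ + y·S₁.
det(x·S₀ + y·S₁) is 168·x² − 224·xy + 56·y² = 56·(3·x − y)(x − y), vanishing at (x:y) = (1:3) and (1:1).
M₁ = S₀ + 3·S₁ = [[8, -12], [8, -12]] = 4·[1, 1][2, -3]ᵀ and M₂ = S₀ + S₁ = [[12, -4], [-12, 4]] = 4·[1, -1][3, -1]ᵀ, so take a₁ = [1, 1], b₁ = [2, -3], a₂ = [1, -1], b₂ = [3, -1].
Each slice is an integer combination of E₁ = a₁b₁ᵀ and E₂ = a₂b₂ᵀ: S₀ = −2·E₁ + 6·E₂, S₁ = 2·E₁ − 2·E₂; reading off coefficients, c₁ = [-2, 2] and c₂ = [6, -2].
Hence T = [1, 1] ∘ [2, -3] ∘ [-2, 2] + [1, -1] ∘ [3, -1] ∘ [6, -2], so rank(T) ≤ 2.
These bounds meet, so rank(T) = 2.
Check entry T[1,1,1] = -8: (1)·(-3)·(2) + (-1)·(-1)·(-2) = -8.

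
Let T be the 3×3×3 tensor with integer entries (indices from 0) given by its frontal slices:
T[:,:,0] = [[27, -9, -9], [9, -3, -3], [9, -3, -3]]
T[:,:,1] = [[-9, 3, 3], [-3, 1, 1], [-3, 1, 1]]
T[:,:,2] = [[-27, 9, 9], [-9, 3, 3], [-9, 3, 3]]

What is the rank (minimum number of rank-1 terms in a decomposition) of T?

Lower bound: T ≠ 0 (e.g. T[0,0,0] = 27), so rank(T) ≥ 1.
Upper bound: if T = a ⊗ b ⊗ c then every fibre of T is a multiple of the corresponding factor, so read the factors off the fibres through the nonzero entry T[0,0,0] = 27.
The mode-1 fibre T[:,0,0] = [27, 9, 9] gives a = [3, 1, 1] (primitive direction); the mode-2 fibre T[0,:,0] = [27, -9, -9] gives b = [3, -1, -1]; then c[k] = T[0,0,k] / (a[0]·b[0]) = [27, -9, -27] / 9 = [3, -1, -3].
Expanding [3, 1, 1] ⊗ [3, -1, -1] ⊗ [3, -1, -3] reproduces all 27 entries of T, so T = [3, 1, 1] ⊗ [3, -1, -1] ⊗ [3, -1, -3] and rank(T) ≤ 1.
These bounds meet, so rank(T) = 1.

1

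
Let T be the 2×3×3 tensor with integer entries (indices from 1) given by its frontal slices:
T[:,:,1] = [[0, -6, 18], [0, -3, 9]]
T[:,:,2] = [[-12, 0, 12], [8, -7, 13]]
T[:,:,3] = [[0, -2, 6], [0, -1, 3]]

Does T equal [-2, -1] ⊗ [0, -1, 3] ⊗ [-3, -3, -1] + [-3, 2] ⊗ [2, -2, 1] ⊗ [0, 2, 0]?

Reconstruct entry (1,2,2) from the claimed factors: Σₗ aₗ[1]bₗ[2]cₗ[2] = (-2)·(-1)·(-3) + (-3)·(-2)·(2) = 6, but T[1,2,2] = 0. The claim is false.

No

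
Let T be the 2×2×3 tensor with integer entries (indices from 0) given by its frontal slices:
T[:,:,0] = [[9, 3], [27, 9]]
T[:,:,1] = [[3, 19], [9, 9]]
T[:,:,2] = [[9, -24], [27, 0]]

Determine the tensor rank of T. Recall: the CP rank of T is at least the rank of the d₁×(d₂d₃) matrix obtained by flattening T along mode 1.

2

Lower bound: the mode-3 unfolding of T (rows indexed by k, columns by (i,j) = (0,0), (0,1), (1,0), (1,1)) is [[9, 3, 27, 9], [3, 19, 9, 9], [9, -24, 27, 0]].
There the 2×2 minor on rows k ∈ {0, 1}, columns (i,j) ∈ {(0,0), (0,1)} is det [[9, 3], [3, 19]] = 162 ≠ 0, so this unfolding has rank ≥ 2; CP rank is at least every unfolding rank, so rank(T) ≥ 2. (This is only a lower bound: in general the CP rank may exceed every unfolding rank, so we still need to exhibit 2 rank-1 terms summing to T.)
Upper bound — finding two terms. Write S_k = T[:,:,k] for the frontal slices: S₀ = [[9, 3], [27, 9]], S₁ = [[3, 19], [9, 9]], S₂ = [[9, -24], [27, 0]].
If T = a₁ ⊗ b₁ ⊗ c₁ + a₂ ⊗ b₂ ⊗ c₂ then each S_k = c₁[k]·a₁b₁ᵀ + c₂[k]·a₂b₂ᵀ. S₀ and S₁ are linearly independent, so a₁b₁ᵀ and a₂b₂ᵀ must span the same plane of matrices: they are the rank-1 matrices of the form x·S₀ + y·S₁.
det(x·S₀ + y·S₁) is −432·xy − 144·y² = (-144)·(y)(3·x + y), vanishing at (x:y) = (1:0) and (1:-3).
M₁ = S₀ = [[9, 3], [27, 9]] = 3·[1, 3][3, 1]ᵀ and M₂ = S₀ − 3·S₁ = [[0, -54], [0, -18]] = (-18)·[3, 1][0, 1]ᵀ, so take a₁ = [1, 3], b₁ = [3, 1], a₂ = [3, 1], b₂ = [0, 1].
Each slice is an integer combination of E₁ = a₁b₁ᵀ and E₂ = a₂b₂ᵀ: S₀ = 3·E₁, S₁ = E₁ + 6·E₂, S₂ = 3·E₁ − 9·E₂; reading off coefficients, c₁ = [3, 1, 3] and c₂ = [0, 6, -9].
Hence T = [1, 3] ⊗ [3, 1] ⊗ [3, 1, 3] + [3, 1] ⊗ [0, 1] ⊗ [0, 6, -9], so rank(T) ≤ 2.
These bounds meet, so rank(T) = 2.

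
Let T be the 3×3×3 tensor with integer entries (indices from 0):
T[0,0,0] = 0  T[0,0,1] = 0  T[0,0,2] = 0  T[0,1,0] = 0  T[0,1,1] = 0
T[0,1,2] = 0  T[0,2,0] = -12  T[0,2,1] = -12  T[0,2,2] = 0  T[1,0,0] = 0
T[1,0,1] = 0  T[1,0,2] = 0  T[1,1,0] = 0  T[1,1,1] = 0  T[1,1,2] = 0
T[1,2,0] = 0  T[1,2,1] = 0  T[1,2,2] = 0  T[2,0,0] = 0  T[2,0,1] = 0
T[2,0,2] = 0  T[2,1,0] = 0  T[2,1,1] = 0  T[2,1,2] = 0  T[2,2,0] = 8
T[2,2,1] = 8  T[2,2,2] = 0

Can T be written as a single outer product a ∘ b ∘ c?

Yes

If T = a ∘ b ∘ c then every fibre of T is a multiple of the corresponding factor, so read the factors off the fibres through the nonzero entry T[0,2,0] = -12.
The mode-1 fibre T[:,2,0] = [-12, 0, 8] gives a = [3, 0, -2] (primitive direction); the mode-2 fibre T[0,:,0] = [0, 0, -12] gives b = [0, 0, 1]; then c[k] = T[0,2,k] / (a[0]·b[2]) = [-12, -12, 0] / 3 = [-4, -4, 0].
Expanding [3, 0, -2] ∘ [0, 0, 1] ∘ [-4, -4, 0] reproduces all 27 entries of T, so T = [3, 0, -2] ∘ [0, 0, 1] ∘ [-4, -4, 0] and rank(T) ≤ 1.
Equivalently every frontal slice T[:,:,k] is c[k] times the rank-1 matrix [3, 0, -2] ∘ [0, 0, 1]. So T has rank 1 (it is nonzero).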